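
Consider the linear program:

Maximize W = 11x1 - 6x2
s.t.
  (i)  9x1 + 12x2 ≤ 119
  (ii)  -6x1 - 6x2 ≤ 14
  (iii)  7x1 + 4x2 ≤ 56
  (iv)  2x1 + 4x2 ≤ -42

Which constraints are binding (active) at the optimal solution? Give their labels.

Feasible corners and W = 11x1 - 6x2:
  (196/9, -217/9) → W = 3458/9
  (49/3, -56/3) → W = 875/3
  (98/5, -203/10) → W = 1687/5

The maximum is at (196/9, -217/9). Substituting into each constraint, equality holds for (ii) and (iii); the remaining constraints have slack.

(ii) and (iii)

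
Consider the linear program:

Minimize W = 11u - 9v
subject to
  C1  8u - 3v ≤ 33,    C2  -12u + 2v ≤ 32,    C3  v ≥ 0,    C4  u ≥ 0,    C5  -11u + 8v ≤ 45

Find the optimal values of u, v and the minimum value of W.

At the optimal vertex, 8u - 3v = 33 and -11u + 8v = 45.
Solving simultaneously gives u = 399/31, v = 723/31.

u = 399/31, v = 723/31, minimum W = -2118/31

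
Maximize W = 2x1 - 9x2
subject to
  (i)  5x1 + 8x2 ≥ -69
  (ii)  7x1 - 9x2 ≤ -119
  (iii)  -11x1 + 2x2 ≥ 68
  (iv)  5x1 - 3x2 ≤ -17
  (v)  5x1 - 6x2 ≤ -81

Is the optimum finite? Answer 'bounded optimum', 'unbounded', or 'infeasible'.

Corner points and W = 2x1 - 9x2:
  (-1573/101, 112/101) → W = -4154/101
  (-5, 28/3) → W = -94
  (-123/28, 551/56) → W = -5451/56
The feasible region has finitely many vertices and no improving ray; the maximum is -4154/101 at (-1573/101, 112/101).

bounded optimum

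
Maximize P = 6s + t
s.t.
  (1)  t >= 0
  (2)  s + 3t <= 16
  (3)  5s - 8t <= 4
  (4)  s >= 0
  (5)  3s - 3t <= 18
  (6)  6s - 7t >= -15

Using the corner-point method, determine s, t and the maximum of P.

The binding constraints are s + 3t = 16 and 5s - 8t = 4.
Solving simultaneously gives s = 140/23, t = 76/23.

s = 140/23, t = 76/23, maximum P = 916/23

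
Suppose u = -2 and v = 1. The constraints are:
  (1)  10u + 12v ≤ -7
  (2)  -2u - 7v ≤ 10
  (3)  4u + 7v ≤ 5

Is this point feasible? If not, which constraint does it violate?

feasible

(1): -8 ≤ -7 ✓
(2): -3 ≤ 10 ✓
(3): -1 ≤ 5 ✓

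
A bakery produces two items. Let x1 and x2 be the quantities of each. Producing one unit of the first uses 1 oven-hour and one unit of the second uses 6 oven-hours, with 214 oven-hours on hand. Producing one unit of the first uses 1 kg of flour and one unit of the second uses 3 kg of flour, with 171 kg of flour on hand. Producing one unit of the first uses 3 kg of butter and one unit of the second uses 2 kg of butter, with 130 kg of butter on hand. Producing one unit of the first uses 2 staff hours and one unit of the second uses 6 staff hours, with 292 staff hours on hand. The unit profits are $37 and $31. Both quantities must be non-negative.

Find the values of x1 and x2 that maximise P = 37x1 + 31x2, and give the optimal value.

x1 = 22, x2 = 32, maximum P = 1806

Vertices and P = 37x1 + 31x2:
  (0, 0) → P = 0
  (0, 107/3) → P = 3317/3
  (130/3, 0) → P = 4810/3
  (22, 32) → P = 1806

The binding constraints are x1 + 6x2 = 214 and 3x1 + 2x2 = 130.
Solving simultaneously gives x1 = 22, x2 = 32.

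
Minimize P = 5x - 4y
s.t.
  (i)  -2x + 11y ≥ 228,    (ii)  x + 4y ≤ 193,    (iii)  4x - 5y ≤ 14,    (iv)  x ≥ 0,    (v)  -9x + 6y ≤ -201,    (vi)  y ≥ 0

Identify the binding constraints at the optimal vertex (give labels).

(ii) and (v)

Corner points and P = 5x - 4y:
  (1021/21, 758/21) → P = 691/7
  (327/7, 256/7) → P = 611/7
  (307/7, 226/7) → P = 631/7

The minimum is at (327/7, 256/7). Substituting into each constraint, equality holds for (ii) and (v); the remaining constraints have slack.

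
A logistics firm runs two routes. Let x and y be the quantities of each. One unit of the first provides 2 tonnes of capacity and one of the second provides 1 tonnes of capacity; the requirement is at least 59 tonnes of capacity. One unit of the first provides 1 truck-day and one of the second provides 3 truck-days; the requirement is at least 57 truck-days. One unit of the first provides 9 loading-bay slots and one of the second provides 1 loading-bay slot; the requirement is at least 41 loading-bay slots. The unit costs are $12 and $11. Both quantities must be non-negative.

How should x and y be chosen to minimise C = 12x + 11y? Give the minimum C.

x = 24, y = 11, minimum C = 409

Extreme points and C = 12x + 11y:
  (0, 59) → C = 649
  (57, 0) → C = 684
  (24, 11) → C = 409
The feasible region is unbounded (it extends along (0, 1), (1, 0)), but C strictly increases along every unbounded feasible direction, so there is no improving ray and the minimum is attained at a vertex.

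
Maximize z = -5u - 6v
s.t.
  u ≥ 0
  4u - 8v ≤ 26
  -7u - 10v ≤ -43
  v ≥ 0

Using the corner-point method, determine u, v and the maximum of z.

u = 0, v = 43/10, maximum z = -129/5

The feasible region is unbounded (it extends along (0, 1), (2, 1)), but z strictly decreases along every unbounded feasible direction, so there is no improving ray and the maximum is attained at a vertex.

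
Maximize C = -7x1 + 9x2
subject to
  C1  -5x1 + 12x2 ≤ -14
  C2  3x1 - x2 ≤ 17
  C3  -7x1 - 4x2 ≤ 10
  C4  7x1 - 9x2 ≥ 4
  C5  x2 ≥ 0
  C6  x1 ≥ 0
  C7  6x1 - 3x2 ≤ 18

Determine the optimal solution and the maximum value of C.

Corner points and C = -7x1 + 9x2:
  (14/5, 0) → C = -98/5
  (58/19, 2/19) → C = -388/19
  (3, 0) → C = -21

The optimum lies where -5x1 + 12x2 = -14 and x2 = 0.
Solving simultaneously gives x1 = 14/5, x2 = 0.

x1 = 14/5, x2 = 0, maximum C = -98/5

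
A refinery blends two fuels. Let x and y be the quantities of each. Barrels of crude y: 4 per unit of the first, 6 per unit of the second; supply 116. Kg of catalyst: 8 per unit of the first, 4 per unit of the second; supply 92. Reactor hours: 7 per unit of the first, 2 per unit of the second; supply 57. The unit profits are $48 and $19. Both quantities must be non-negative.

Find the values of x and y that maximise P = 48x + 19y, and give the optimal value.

x = 11/3, y = 47/3, maximum P = 1421/3

Vertices and P = 48x + 19y:
  (0, 0) → P = 0
  (0, 58/3) → P = 1102/3
  (57/7, 0) → P = 2736/7
  (11/4, 35/2) → P = 929/2
  (11/3, 47/3) → P = 1421/3

The binding constraints are 8x + 4y = 92 and 7x + 2y = 57.
Solving simultaneously gives x = 11/3, y = 47/3.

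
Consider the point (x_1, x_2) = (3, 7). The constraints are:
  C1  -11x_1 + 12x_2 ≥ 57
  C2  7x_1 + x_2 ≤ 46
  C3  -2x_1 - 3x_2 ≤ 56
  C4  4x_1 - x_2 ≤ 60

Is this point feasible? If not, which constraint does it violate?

not feasible — violates C1

Constraint C1: -11x_1 + 12x_2 = 51, which is not ≥ 57. All other constraints are satisfied.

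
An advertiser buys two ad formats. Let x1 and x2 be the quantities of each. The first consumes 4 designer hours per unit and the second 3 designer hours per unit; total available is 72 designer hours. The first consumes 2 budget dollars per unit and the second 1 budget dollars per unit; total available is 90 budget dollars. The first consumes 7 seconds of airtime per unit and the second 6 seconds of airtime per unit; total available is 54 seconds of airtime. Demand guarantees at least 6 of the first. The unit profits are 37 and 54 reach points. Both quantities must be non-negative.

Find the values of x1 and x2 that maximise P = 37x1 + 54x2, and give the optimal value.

x1 = 6, x2 = 2, maximum P = 330

Corner points and P = 37x1 + 54x2:
  (54/7, 0) → P = 1998/7
  (6, 0) → P = 222
  (6, 2) → P = 330

The optimum lies where 7x1 + 6x2 = 54 and x1 = 6.
Solving simultaneously gives x1 = 6, x2 = 2.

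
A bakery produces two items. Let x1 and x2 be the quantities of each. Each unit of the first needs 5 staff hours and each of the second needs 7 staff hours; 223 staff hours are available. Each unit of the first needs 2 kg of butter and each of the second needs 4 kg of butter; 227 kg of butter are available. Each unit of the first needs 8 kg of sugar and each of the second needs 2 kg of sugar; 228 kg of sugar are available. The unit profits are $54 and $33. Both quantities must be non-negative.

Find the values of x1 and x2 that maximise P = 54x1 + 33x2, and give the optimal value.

Feasible corners and P = 54x1 + 33x2:
  (0, 0) → P = 0
  (0, 223/7) → P = 7359/7
  (57/2, 0) → P = 1539
  (25, 14) → P = 1812

At the optimal vertex, 5x1 + 7x2 = 223 and 8x1 + 2x2 = 228.
Solving simultaneously gives x1 = 25, x2 = 14.

x1 = 25, x2 = 14, maximum P = 1812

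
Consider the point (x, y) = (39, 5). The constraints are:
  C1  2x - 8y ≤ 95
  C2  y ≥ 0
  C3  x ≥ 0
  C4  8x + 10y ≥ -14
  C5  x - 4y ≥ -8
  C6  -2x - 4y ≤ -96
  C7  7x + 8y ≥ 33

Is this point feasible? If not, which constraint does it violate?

C1: 38 ≤ 95 ✓
C2: 5 ≥ 0 ✓
C3: 39 ≥ 0 ✓
C4: 362 ≥ -14 ✓
C5: 19 ≥ -8 ✓
C6: -98 ≤ -96 ✓
C7: 313 ≥ 33 ✓

feasible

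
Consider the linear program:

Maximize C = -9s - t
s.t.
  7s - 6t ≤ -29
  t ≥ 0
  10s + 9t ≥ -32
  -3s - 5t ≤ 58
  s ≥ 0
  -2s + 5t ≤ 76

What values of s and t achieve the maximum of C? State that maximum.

s = 0, t = 29/6, maximum C = -29/6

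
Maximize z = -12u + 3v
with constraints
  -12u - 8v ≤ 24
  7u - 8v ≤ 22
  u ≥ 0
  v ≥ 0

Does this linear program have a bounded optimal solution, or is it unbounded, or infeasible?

From the feasible point (22/7, 0), moving in the direction (0, 1) keeps every constraint satisfied while z increases without bound.

unbounded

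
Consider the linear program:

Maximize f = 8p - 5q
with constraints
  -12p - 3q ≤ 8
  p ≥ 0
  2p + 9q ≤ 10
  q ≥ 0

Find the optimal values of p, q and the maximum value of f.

Corner points and f = 8p - 5q:
  (0, 10/9) → f = -50/9
  (0, 0) → f = 0
  (5, 0) → f = 40

At the optimal vertex, 2p + 9q = 10 and q = 0.
Solving simultaneously gives p = 5, q = 0.

p = 5, q = 0, maximum f = 40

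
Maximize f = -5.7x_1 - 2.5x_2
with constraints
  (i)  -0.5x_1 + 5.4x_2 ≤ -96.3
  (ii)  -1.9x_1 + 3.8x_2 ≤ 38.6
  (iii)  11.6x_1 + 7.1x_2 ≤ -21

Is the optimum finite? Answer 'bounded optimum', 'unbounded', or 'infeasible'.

From the feasible point (-28719/418, -20227/836), moving in the direction (-3.8, -1.9) keeps every constraint satisfied while f increases without bound.

unbounded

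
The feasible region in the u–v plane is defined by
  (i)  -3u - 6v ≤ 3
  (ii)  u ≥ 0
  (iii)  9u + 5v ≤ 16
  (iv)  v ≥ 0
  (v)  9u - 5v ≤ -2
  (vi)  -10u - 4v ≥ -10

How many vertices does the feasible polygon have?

Intersecting each pair of boundary lines and keeping only the points that satisfy every inequality leaves:
  (0, 2/5)
  (0, 5/2)
  (21/43, 55/43)

3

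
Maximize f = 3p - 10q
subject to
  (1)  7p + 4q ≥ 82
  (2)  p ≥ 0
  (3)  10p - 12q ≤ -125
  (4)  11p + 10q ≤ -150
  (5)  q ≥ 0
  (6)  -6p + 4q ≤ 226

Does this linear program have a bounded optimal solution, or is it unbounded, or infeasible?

The boundaries 7p + 4q = 82 and p = 0 meet at (0, 41/2), but that point violates 11p + 10q ≤ -150. Every candidate vertex is excluded by some other constraint, so the feasible region is empty.

infeasible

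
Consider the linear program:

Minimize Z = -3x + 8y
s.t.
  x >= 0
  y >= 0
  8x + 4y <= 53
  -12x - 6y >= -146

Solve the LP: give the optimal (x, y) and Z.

Vertices and Z = -3x + 8y:
  (0, 0) → Z = 0
  (0, 53/4) → Z = 106
  (53/8, 0) → Z = -159/8

x = 53/8, y = 0, minimum Z = -159/8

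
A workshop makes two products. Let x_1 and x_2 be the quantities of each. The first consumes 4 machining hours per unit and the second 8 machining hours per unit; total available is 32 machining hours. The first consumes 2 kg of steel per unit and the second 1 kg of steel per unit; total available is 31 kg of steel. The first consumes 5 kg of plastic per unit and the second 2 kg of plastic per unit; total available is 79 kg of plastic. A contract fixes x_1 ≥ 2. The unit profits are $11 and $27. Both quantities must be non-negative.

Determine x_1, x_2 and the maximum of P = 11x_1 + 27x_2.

Corner points and P = 11x_1 + 27x_2:
  (8, 0) → P = 88
  (2, 0) → P = 22
  (2, 3) → P = 103

x_1 = 2, x_2 = 3, maximum P = 103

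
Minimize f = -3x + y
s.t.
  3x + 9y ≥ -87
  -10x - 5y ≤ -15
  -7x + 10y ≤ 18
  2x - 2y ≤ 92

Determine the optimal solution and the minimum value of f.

x = 478/3, y = 340/3, minimum f = -1094/3

Extreme points and f = -3x + y:
  (38/5, -61/5) → f = -35
  (109/4, -75/4) → f = -201/2
  (4/9, 19/9) → f = 7/9
  (478/3, 340/3) → f = -1094/3

The binding constraints are -7x + 10y = 18 and 2x - 2y = 92.
Solving simultaneously gives x = 478/3, y = 340/3.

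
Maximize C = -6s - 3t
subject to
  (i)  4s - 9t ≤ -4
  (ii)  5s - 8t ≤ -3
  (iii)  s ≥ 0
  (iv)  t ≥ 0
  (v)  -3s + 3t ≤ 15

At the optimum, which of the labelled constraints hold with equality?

Feasible corners and C = -6s - 3t:
  (5/13, 8/13) → C = -54/13
  (0, 4/9) → C = -4/3
  (0, 5) → C = -15
The feasible region is unbounded (it extends along (1, 1), (8, 5)), but C strictly decreases along every unbounded feasible direction, so there is no improving ray and the maximum is attained at a vertex.

The maximum is at (0, 4/9). Substituting into each constraint, equality holds for (i) and (iii); the remaining constraints have slack.

(i) and (iii)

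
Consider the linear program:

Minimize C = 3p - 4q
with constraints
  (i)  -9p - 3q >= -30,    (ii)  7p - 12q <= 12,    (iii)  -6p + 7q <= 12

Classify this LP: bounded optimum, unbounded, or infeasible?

Corner points and C = 3p - 4q:
  (132/43, 34/43) → C = 260/43
  (58/27, 32/9) → C = -70/9
  (-228/23, -156/23) → C = -60/23
The feasible region has finitely many vertices and no improving ray; the minimum is -70/9 at (58/27, 32/9).

bounded optimum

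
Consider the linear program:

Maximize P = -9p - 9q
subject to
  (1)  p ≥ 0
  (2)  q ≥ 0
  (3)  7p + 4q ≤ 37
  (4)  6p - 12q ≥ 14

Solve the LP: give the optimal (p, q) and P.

Extreme points and P = -9p - 9q:
  (37/7, 0) → P = -333/7
  (7/3, 0) → P = -21
  (125/27, 31/27) → P = -52

p = 7/3, q = 0, maximum P = -21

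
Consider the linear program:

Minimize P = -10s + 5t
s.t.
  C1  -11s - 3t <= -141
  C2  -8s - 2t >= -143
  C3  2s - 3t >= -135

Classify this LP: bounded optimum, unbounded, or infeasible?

Corner points and P = -10s + 5t:
  (147/2, -445/2) → P = -3695/2
  (6/13, 589/13) → P = 2885/13
  (159/28, 683/14) → P = 1310/7
The feasible region has finitely many vertices and no improving ray; the minimum is -3695/2 at (147/2, -445/2).

bounded optimum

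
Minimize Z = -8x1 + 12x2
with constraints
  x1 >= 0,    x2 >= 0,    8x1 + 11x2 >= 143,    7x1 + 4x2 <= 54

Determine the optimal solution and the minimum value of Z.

x1 = 22/45, x2 = 569/45, minimum Z = 6652/45

Corner points and Z = -8x1 + 12x2:
  (0, 13) → Z = 156
  (0, 27/2) → Z = 162
  (22/45, 569/45) → Z = 6652/45

The binding constraints are 8x1 + 11x2 = 143 and 7x1 + 4x2 = 54.
Solving simultaneously gives x1 = 22/45, x2 = 569/45.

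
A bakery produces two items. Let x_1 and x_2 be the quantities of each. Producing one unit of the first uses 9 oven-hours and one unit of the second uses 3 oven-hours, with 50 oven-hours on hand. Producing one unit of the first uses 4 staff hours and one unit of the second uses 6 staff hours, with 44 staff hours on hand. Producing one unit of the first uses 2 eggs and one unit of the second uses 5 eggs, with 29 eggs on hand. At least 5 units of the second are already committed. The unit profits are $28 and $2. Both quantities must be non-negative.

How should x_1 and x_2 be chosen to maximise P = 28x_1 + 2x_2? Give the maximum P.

Feasible corners and P = 28x_1 + 2x_2:
  (0, 29/5) → P = 58/5
  (0, 5) → P = 10
  (2, 5) → P = 66

x_1 = 2, x_2 = 5, maximum P = 66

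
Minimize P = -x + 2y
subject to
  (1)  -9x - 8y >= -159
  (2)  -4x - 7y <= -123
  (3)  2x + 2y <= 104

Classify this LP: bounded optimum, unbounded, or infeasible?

Extreme points and P = -x + 2y:
  (129/31, 471/31) → P = 813/31
  (-257, 309) → P = 875
The feasible region has finitely many vertices and no improving ray; the minimum is 813/31 at (129/31, 471/31).

bounded optimum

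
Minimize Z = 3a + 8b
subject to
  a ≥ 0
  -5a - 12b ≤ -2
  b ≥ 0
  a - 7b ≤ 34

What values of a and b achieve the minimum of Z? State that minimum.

a = 2/5, b = 0, minimum Z = 6/5

Feasible corners and Z = 3a + 8b:
  (0, 1/6) → Z = 4/3
  (2/5, 0) → Z = 6/5
  (34, 0) → Z = 102
The feasible region is unbounded (it extends along (0, 1), (7, 1)), but Z strictly increases along every unbounded feasible direction, so there is no improving ray and the minimum is attained at a vertex.

The binding constraints are -5a - 12b = -2 and b = 0.
Solving simultaneously gives a = 2/5, b = 0.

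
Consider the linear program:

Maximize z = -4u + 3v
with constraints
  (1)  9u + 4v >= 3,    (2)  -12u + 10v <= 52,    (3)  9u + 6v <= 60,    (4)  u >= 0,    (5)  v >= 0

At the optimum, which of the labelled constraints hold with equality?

Feasible corners and z = -4u + 3v:
  (0, 3/4) → z = 9/4
  (1/3, 0) → z = -4/3
  (16/9, 22/3) → z = 134/9
  (0, 26/5) → z = 78/5
  (20/3, 0) → z = -80/3

The maximum is at (0, 26/5). Substituting into each constraint, equality holds for (2) and (4); the remaining constraints have slack.

(2) and (4)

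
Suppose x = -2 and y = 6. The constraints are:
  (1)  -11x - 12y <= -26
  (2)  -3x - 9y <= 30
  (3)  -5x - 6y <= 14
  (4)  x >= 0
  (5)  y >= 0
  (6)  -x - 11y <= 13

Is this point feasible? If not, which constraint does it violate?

not feasible — violates (4)

Constraint (4): x = -2, which is not ≥ 0. All other constraints are satisfied.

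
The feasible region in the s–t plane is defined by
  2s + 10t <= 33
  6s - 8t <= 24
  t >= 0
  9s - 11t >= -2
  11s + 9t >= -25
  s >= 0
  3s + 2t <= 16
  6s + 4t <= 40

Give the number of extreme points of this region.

Of the 27 pairwise boundary intersections, those satisfying every inequality are:
  (49/16, 43/16)
  (47/13, 67/26)
  (4, 0)
  (44/9, 2/3)
  (0, 0)
  (0, 2/11)

6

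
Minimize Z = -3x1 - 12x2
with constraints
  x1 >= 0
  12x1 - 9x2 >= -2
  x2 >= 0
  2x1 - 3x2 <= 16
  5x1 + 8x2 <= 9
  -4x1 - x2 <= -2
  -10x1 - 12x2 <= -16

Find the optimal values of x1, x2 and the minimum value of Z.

Feasible corners and Z = -3x1 - 12x2:
  (9/5, 0) → Z = -27/5
  (8/5, 0) → Z = -24/5
  (1, 1/2) → Z = -9

x1 = 1, x2 = 1/2, minimum Z = -9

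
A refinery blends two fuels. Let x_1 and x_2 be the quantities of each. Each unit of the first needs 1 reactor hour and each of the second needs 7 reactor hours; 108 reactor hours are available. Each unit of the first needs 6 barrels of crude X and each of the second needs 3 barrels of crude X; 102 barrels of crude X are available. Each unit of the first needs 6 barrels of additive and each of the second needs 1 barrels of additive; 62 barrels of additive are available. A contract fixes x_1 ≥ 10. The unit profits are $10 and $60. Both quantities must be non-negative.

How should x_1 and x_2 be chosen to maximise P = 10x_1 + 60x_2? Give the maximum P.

x_1 = 10, x_2 = 2, maximum P = 220

Vertices and P = 10x_1 + 60x_2:
  (31/3, 0) → P = 310/3
  (10, 0) → P = 100
  (10, 2) → P = 220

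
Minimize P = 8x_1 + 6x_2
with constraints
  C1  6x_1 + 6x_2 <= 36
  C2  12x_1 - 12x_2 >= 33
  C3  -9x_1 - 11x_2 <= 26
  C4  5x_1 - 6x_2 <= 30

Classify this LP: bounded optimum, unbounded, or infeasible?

Extreme points and P = 8x_1 + 6x_2:
  (35/8, 13/8) → P = 179/4
  (6, 0) → P = 48
  (17/80, -203/80) → P = -541/40
  (174/109, -400/109) → P = -1008/109
The feasible region has finitely many vertices and no improving ray; the minimum is -541/40 at (17/80, -203/80).

bounded optimum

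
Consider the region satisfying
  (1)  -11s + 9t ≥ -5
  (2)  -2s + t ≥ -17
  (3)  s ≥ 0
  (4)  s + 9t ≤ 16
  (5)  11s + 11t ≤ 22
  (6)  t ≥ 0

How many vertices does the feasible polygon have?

5

Pairwise boundary intersections that survive every other constraint:
  (23/20, 17/20)
  (5/11, 0)
  (0, 16/9)
  (0, 0)
  (1/4, 7/4)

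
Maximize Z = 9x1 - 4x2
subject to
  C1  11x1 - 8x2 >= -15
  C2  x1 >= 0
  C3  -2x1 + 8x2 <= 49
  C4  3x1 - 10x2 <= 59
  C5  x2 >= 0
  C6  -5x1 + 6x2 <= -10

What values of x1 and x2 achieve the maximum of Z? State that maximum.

Extreme points and Z = 9x1 - 4x2:
  (481/2, 265/4) → Z = 3799/2
  (187/14, 265/28) → Z = 1153/14
  (59/3, 0) → Z = 177
  (2, 0) → Z = 18

The optimum lies where -2x1 + 8x2 = 49 and 3x1 - 10x2 = 59.
Solving simultaneously gives x1 = 481/2, x2 = 265/4.

x1 = 481/2, x2 = 265/4, maximum Z = 3799/2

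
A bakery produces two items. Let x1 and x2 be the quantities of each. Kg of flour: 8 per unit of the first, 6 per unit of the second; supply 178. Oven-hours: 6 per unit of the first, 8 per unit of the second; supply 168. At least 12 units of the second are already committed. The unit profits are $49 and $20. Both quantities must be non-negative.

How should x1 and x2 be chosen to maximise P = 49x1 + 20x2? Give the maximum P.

x1 = 12, x2 = 12, maximum P = 828

Extreme points and P = 49x1 + 20x2:
  (0, 21) → P = 420
  (0, 12) → P = 240
  (12, 12) → P = 828

The optimum lies where 6x1 + 8x2 = 168 and x2 = 12.
Solving simultaneously gives x1 = 12, x2 = 12.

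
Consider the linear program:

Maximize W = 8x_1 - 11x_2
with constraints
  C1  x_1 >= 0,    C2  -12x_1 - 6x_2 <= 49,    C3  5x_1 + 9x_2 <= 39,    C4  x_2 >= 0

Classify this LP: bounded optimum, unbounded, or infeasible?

bounded optimum

Extreme points and W = 8x_1 - 11x_2:
  (0, 13/3) → W = -143/3
  (0, 0) → W = 0
  (39/5, 0) → W = 312/5
The feasible region has finitely many vertices and no improving ray; the maximum is 312/5 at (39/5, 0).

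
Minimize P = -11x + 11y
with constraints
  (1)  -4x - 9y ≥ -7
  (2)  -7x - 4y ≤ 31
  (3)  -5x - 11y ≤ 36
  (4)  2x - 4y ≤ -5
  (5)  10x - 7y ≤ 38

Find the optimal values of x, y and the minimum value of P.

Vertices and P = -11x + 11y:
  (-307/47, 173/47) → P = 5280/47
  (-1/2, 1) → P = 33/2
  (-4, -3/4) → P = 143/4

At the optimal vertex, -4x - 9y = -7 and 2x - 4y = -5.
Solving simultaneously gives x = -1/2, y = 1.

x = -1/2, y = 1, minimum P = 33/2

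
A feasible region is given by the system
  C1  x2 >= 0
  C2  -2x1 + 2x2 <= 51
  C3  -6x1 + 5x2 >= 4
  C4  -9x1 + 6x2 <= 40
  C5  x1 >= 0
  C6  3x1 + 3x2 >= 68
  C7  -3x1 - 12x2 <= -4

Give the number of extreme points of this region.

Intersecting each pair of boundary lines and keeping only the points that satisfy every inequality leaves:
  (247/2, 149)
  (113/3, 379/6)
  (328/33, 140/11)
  (32/5, 244/15)

4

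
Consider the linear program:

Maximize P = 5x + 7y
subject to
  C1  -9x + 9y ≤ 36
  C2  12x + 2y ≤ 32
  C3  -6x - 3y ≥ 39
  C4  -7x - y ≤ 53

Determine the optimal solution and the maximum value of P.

Extreme points and P = 5x + 7y:
  (-17/3, -5/3) → P = -40
  (-57/8, -25/8) → P = -115/2
  (29/4, -55/2) → P = -625/4
The feasible region is unbounded (it extends along (1, -6), (1, -7)), but P strictly decreases along every unbounded feasible direction, so there is no improving ray and the maximum is attained at a vertex.

At the optimal vertex, -9x + 9y = 36 and -6x - 3y = 39.
Solving simultaneously gives x = -17/3, y = -5/3.

x = -17/3, y = -5/3, maximum P = -40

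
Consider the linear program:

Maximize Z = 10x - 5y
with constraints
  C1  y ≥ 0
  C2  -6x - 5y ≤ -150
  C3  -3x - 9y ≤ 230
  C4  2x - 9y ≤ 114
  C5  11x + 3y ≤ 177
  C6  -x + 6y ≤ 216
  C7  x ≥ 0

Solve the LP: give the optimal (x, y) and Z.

Corner points and Z = 10x - 5y:
  (435/37, 588/37) → Z = 1410/37
  (0, 30) → Z = -150
  (6, 37) → Z = -125
  (0, 36) → Z = -180

The optimum lies where -6x - 5y = -150 and 11x + 3y = 177.
Solving simultaneously gives x = 435/37, y = 588/37.

x = 435/37, y = 588/37, maximum Z = 1410/37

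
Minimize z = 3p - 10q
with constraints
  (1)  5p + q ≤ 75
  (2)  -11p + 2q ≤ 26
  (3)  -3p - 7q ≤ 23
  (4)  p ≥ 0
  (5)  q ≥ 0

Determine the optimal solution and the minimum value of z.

Extreme points and z = 3p - 10q:
  (124/21, 955/21) → z = -9178/21
  (15, 0) → z = 45
  (0, 13) → z = -130
  (0, 0) → z = 0

The optimum lies where 5p + q = 75 and -11p + 2q = 26.
Solving simultaneously gives p = 124/21, q = 955/21.

p = 124/21, q = 955/21, minimum z = -9178/21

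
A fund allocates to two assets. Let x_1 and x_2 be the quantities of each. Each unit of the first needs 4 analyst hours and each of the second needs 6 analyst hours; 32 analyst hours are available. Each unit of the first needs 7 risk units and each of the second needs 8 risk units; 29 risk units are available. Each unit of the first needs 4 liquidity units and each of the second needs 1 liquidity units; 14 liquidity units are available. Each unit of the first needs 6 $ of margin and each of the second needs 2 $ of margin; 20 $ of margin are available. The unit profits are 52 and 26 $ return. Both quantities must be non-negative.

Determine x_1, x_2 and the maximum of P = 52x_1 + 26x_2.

x_1 = 3, x_2 = 1, maximum P = 182

Corner points and P = 52x_1 + 26x_2:
  (0, 0) → P = 0
  (0, 29/8) → P = 377/4
  (10/3, 0) → P = 520/3
  (3, 1) → P = 182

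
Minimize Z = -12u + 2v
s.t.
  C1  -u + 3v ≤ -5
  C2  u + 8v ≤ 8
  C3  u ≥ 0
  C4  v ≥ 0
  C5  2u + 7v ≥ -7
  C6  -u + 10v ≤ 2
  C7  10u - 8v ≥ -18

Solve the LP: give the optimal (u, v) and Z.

u = 8, v = 0, minimum Z = -96

The optimum lies where u + 8v = 8 and v = 0.
Solving simultaneously gives u = 8, v = 0.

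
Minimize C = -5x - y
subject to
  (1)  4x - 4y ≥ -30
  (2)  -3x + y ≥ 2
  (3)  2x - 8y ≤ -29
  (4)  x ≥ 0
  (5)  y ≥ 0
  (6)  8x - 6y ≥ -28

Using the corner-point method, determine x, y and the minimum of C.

The binding constraints are -3x + y = 2 and 8x - 6y = -28.
Solving simultaneously gives x = 8/5, y = 34/5.

x = 8/5, y = 34/5, minimum C = -74/5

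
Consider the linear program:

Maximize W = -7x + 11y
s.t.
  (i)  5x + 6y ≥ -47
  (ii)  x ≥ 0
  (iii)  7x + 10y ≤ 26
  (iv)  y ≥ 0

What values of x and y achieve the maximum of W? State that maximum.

x = 0, y = 13/5, maximum W = 143/5

The binding constraints are x = 0 and 7x + 10y = 26.
Solving simultaneously gives x = 0, y = 13/5.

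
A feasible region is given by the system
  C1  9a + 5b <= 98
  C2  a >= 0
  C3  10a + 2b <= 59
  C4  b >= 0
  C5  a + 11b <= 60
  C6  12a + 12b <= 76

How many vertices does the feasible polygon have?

The feasible vertices (each the meet of two boundaries and inside every other half-plane) are:
  (0, 0)
  (0, 60/11)
  (59/10, 0)
  (139/24, 13/24)
  (29/30, 161/30)

5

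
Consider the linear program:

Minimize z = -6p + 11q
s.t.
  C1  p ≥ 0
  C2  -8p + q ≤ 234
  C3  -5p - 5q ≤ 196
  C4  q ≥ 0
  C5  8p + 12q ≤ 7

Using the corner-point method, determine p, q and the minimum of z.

The optimum lies where q = 0 and 8p + 12q = 7.
Solving simultaneously gives p = 7/8, q = 0.

p = 7/8, q = 0, minimum z = -21/4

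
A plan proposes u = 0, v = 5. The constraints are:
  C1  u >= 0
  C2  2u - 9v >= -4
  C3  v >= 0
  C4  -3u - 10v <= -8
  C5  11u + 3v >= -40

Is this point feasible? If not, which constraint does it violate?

Constraint C2: 2u - 9v = -45, which is not ≥ -4. All other constraints are satisfied.

not feasible — violates C2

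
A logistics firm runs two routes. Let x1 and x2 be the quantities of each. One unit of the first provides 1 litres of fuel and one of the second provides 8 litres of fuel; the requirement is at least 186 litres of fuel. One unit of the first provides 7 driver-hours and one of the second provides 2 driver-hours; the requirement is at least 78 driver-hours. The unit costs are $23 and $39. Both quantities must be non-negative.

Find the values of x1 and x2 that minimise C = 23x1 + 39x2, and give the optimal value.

The feasible region is unbounded (it extends along (0, 1), (1, 0)), but C strictly increases along every unbounded feasible direction, so there is no improving ray and the minimum is attained at a vertex.

x1 = 14/3, x2 = 68/3, minimum C = 2974/3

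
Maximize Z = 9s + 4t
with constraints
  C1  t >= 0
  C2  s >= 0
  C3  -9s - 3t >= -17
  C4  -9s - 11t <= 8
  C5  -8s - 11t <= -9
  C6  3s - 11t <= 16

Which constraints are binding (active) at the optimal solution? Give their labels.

C2 and C3

Extreme points and Z = 9s + 4t:
  (17/9, 0) → Z = 17
  (9/8, 0) → Z = 81/8
  (0, 17/3) → Z = 68/3
  (0, 9/11) → Z = 36/11

The maximum is at (0, 17/3). Substituting into each constraint, equality holds for C2 and C3; the remaining constraints have slack.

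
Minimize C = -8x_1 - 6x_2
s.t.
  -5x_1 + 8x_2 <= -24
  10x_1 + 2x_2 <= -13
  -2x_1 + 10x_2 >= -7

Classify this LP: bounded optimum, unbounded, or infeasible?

The boundaries -5x_1 + 8x_2 = -24 and 10x_1 + 2x_2 = -13 meet at (-28/45, -61/18), but that point violates -2x_1 + 10x_2 ≥ -7. Every candidate vertex is excluded by some other constraint, so the feasible region is empty.

infeasible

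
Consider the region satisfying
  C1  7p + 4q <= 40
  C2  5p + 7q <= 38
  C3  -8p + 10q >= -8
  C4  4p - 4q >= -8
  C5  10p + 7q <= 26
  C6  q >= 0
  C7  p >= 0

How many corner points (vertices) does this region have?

The feasible vertices (each the meet of two boundaries and inside every other half-plane) are:
  (79/39, 32/39)
  (1, 0)
  (12/17, 46/17)
  (0, 2)
  (0, 0)

5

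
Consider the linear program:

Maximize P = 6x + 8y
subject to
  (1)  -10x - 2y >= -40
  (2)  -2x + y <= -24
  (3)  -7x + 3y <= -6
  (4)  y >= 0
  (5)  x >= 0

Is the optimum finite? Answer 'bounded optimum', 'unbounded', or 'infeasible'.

infeasible

The boundaries -10x - 2y = -40 and -2x + y = -24 meet at (44/7, -80/7), but that point violates y ≥ 0. Every candidate vertex is excluded by some other constraint, so the feasible region is empty.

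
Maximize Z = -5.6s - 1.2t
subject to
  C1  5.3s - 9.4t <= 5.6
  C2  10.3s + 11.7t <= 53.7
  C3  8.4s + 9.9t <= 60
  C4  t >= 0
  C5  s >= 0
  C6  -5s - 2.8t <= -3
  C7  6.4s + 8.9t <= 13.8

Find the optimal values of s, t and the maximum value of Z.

s = 0, t = 15/14, maximum Z = -9/7

Corner points and Z = -5.6s - 1.2t:
  (56/53, 0) → Z = -1568/265
  (17956/10733, 3730/10733) → Z = -525148/53665
  (3/5, 0) → Z = -84/25
  (0, 15/14) → Z = -9/7
  (0, 138/89) → Z = -828/445

The optimum lies where s = 0 and -5s - 2.8t = -3.
Solving simultaneously gives s = 0, t = 15/14.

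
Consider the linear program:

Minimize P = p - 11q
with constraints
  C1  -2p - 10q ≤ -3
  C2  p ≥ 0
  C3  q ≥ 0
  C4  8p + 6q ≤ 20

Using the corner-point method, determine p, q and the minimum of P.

p = 0, q = 10/3, minimum P = -110/3

Corner points and P = p - 11q:
  (0, 3/10) → P = -33/10
  (3/2, 0) → P = 3/2
  (0, 10/3) → P = -110/3
  (5/2, 0) → P = 5/2

The binding constraints are p = 0 and 8p + 6q = 20.
Solving simultaneously gives p = 0, q = 10/3.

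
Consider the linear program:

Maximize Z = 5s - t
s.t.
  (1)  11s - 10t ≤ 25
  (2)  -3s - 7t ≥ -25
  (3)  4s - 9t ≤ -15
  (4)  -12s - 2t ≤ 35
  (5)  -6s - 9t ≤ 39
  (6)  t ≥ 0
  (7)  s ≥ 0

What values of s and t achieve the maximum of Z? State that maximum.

s = 24/11, t = 29/11, maximum Z = 91/11

Vertices and Z = 5s - t:
  (24/11, 29/11) → Z = 91/11
  (0, 25/7) → Z = -25/7
  (0, 5/3) → Z = -5/3

At the optimal vertex, -3s - 7t = -25 and 4s - 9t = -15.
Solving simultaneously gives s = 24/11, t = 29/11.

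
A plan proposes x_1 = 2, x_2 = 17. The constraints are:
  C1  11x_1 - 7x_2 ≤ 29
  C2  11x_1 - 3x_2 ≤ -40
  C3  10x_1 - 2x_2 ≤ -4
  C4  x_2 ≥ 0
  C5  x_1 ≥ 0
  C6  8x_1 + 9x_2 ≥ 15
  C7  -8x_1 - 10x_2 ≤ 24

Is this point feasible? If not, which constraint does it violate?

Constraint C2: 11x_1 - 3x_2 = -29, which is not ≤ -40. All other constraints are satisfied.

not feasible — violates C2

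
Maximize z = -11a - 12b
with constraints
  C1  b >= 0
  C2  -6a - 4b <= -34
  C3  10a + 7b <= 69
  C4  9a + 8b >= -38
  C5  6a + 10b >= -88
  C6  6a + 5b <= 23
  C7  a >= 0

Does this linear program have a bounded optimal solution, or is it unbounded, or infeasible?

infeasible

The boundaries b = 0 and -6a - 4b = -34 meet at (17/3, 0), but that point violates 6a + 5b ≤ 23. Every candidate vertex is excluded by some other constraint, so the feasible region is empty.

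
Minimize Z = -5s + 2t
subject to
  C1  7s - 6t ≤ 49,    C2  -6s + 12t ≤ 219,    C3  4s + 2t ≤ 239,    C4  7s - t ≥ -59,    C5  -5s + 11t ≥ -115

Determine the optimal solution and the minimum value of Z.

Corner points and Z = -5s + 2t:
  (317/8, 609/16) → Z = -122
  (-151/47, -560/47) → Z = -365/47
  (-163/26, 393/26) → Z = 1601/26
  (-191/18, -275/18) → Z = 45/2

s = 317/8, t = 609/16, minimum Z = -122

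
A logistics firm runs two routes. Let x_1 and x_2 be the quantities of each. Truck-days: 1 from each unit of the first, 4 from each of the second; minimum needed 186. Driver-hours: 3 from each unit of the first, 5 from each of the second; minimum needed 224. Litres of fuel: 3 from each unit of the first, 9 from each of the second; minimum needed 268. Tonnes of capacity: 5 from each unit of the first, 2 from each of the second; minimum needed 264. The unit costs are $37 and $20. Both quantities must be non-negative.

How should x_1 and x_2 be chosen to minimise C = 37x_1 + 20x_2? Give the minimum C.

Vertices and C = 37x_1 + 20x_2:
  (0, 132) → C = 2640
  (186, 0) → C = 6882
  (38, 37) → C = 2146
The feasible region is unbounded (it extends along (0, 1), (1, 0)), but C strictly increases along every unbounded feasible direction, so there is no improving ray and the minimum is attained at a vertex.

The binding constraints are x_1 + 4x_2 = 186 and 5x_1 + 2x_2 = 264.
Solving simultaneously gives x_1 = 38, x_2 = 37.

x_1 = 38, x_2 = 37, minimum C = 2146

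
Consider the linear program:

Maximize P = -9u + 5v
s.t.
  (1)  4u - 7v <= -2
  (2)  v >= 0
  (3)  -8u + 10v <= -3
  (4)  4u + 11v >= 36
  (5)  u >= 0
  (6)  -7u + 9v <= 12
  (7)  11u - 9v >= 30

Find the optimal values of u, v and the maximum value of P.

Feasible corners and P = -9u + 5v:
  (228/41, 142/41) → P = -1342/41
  (147/2, 117/2) → P = -369
  (273/38, 207/38) → P = -711/19
The feasible region is unbounded (it extends along (7, 4), (9, 7)), but P strictly decreases along every unbounded feasible direction, so there is no improving ray and the maximum is attained at a vertex.

u = 228/41, v = 142/41, maximum P = -1342/41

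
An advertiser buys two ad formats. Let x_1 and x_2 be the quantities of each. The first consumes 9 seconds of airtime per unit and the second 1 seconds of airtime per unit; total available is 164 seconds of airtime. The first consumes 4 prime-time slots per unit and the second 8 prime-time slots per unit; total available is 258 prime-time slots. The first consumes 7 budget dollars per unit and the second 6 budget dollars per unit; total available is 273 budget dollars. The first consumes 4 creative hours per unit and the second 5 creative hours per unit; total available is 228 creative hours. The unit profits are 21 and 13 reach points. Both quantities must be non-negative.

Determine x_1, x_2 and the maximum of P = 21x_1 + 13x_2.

Extreme points and P = 21x_1 + 13x_2:
  (0, 0) → P = 0
  (0, 129/4) → P = 1677/4
  (164/9, 0) → P = 1148/3
  (31/2, 49/2) → P = 644

x_1 = 31/2, x_2 = 49/2, maximum P = 644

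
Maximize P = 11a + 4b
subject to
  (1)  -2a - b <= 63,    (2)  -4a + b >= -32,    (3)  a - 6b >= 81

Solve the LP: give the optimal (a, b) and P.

Extreme points and P = 11a + 4b:
  (-31/6, -158/3) → P = -535/2
  (-297/13, -225/13) → P = -4167/13
  (111/23, -292/23) → P = 53/23

a = 111/23, b = -292/23, maximum P = 53/23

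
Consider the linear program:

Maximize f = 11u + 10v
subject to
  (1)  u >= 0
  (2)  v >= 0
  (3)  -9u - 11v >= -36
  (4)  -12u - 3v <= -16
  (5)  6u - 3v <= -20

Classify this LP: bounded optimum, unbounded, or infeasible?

infeasible

The boundaries u = 0 and 6u - 3v = -20 meet at (0, 20/3), but that point violates -9u - 11v ≥ -36. Every candidate vertex is excluded by some other constraint, so the feasible region is empty.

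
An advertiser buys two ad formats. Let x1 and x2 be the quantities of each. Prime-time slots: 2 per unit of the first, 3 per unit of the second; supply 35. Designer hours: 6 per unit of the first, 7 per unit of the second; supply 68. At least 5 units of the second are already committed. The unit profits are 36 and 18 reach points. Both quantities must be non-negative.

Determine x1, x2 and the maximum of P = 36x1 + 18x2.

Feasible corners and P = 36x1 + 18x2:
  (0, 68/7) → P = 1224/7
  (0, 5) → P = 90
  (11/2, 5) → P = 288

The binding constraints are 6x1 + 7x2 = 68 and x2 = 5.
Solving simultaneously gives x1 = 11/2, x2 = 5.

x1 = 11/2, x2 = 5, maximum P = 288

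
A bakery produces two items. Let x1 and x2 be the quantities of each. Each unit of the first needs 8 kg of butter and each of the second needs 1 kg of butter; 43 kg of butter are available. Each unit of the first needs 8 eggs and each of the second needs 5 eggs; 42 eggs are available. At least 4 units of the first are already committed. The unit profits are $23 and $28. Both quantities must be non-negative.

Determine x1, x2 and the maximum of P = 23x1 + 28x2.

Feasible corners and P = 23x1 + 28x2:
  (21/4, 0) → P = 483/4
  (4, 0) → P = 92
  (4, 2) → P = 148

The binding constraints are 8x1 + 5x2 = 42 and x1 = 4.
Solving simultaneously gives x1 = 4, x2 = 2.

x1 = 4, x2 = 2, maximum P = 148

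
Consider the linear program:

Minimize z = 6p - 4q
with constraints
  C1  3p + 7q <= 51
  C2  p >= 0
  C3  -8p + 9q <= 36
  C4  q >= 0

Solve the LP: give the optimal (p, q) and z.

The binding constraints are p = 0 and -8p + 9q = 36.
Solving simultaneously gives p = 0, q = 4.

p = 0, q = 4, minimum z = -16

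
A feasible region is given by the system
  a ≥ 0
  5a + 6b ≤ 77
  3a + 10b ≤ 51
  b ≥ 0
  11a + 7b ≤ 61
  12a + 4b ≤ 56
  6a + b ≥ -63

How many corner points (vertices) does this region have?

5

Of the 21 pairwise boundary intersections, those satisfying every inequality are:
  (0, 51/10)
  (0, 0)
  (253/89, 378/89)
  (14/3, 0)
  (37/10, 29/10)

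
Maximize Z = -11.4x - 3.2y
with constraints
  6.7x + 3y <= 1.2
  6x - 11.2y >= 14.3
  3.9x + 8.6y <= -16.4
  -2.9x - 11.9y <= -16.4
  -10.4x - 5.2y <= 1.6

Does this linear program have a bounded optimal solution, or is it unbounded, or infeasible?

The boundaries 6.7x + 3y = 1.2 and 3.9x + 8.6y = -16.4 meet at (372/287, -716/287), but that point violates -2.9x - 11.9y ≤ -16.4. Every candidate vertex is excluded by some other constraint, so the feasible region is empty.

infeasible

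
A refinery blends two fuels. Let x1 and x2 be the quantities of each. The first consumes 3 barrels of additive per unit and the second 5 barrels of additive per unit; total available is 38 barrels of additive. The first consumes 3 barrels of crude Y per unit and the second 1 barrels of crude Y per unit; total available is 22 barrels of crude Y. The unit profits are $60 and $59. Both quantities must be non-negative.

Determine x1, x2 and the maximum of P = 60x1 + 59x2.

Vertices and P = 60x1 + 59x2:
  (0, 0) → P = 0
  (0, 38/5) → P = 2242/5
  (22/3, 0) → P = 440
  (6, 4) → P = 596

At the optimal vertex, 3x1 + 5x2 = 38 and 3x1 + x2 = 22.
Solving simultaneously gives x1 = 6, x2 = 4.

x1 = 6, x2 = 4, maximum P = 596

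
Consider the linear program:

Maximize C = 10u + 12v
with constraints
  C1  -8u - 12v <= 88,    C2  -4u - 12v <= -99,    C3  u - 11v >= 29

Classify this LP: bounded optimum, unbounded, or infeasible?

From the feasible point (1437/56, -17/56), moving in the direction (11, 1) keeps every constraint satisfied while C increases without bound.

unbounded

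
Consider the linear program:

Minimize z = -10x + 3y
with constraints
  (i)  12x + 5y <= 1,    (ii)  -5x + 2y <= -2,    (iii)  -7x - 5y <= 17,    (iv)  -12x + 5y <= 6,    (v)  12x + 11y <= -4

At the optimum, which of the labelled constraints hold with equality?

Vertices and z = -10x + 3y:
  (18/5, -211/25) → z = -1533/25
  (31/72, -5/6) → z = -245/36
  (-8/13, -33/13) → z = -19/13
  (14/79, -44/79) → z = -272/79

The minimum is at (18/5, -211/25). Substituting into each constraint, equality holds for (i) and (iii); the remaining constraints have slack.

(i) and (iii)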